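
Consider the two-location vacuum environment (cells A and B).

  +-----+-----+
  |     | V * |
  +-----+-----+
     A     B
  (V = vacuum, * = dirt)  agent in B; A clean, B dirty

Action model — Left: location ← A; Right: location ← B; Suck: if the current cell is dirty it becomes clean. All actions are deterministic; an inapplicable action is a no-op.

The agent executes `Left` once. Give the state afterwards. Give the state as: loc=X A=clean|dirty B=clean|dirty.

loc=A A=clean B=dirty

start: loc=B A=clean B=dirty
step 1/1 (Left): loc=A A=clean B=dirty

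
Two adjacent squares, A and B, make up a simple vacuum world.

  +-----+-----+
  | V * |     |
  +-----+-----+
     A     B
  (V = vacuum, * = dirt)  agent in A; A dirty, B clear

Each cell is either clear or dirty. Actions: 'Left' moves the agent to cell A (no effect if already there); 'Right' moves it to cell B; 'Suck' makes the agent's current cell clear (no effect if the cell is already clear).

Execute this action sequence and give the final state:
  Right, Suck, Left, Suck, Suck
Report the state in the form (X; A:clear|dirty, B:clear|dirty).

(A; A:clear, B:clear)

1) do Right; now (B; A:dirty, B:clear)
2) do Suck; now (B; A:dirty, B:clear)
3) do Left; now (A; A:dirty, B:clear)
4) do Suck; now (A; A:clear, B:clear)
5) do Suck; now (A; A:clear, B:clear)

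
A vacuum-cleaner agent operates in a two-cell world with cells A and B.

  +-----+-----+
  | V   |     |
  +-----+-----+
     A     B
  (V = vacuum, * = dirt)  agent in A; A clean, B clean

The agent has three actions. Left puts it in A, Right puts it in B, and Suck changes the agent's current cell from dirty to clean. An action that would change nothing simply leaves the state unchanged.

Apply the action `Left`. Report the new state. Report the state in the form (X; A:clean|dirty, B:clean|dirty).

start: (A; A:clean, B:clean)
Left (#1): (A; A:clean, B:clean)

(A; A:clean, B:clean)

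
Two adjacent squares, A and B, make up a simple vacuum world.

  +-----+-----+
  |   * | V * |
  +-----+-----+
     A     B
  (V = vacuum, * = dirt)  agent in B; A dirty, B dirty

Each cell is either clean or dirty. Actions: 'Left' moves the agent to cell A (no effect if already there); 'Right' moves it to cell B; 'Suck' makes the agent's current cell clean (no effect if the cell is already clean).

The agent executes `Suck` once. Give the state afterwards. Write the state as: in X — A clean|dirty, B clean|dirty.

in B — A dirty, B clean

start: in B — A dirty, B dirty
Suck (#1): in B — A dirty, B clean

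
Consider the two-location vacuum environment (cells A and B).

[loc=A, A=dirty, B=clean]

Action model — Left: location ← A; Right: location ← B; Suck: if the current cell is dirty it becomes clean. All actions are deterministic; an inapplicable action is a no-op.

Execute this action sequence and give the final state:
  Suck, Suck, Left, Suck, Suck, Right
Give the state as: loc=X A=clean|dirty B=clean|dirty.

step 1/6 (Suck): loc=A A=clean B=clean
step 2/6 (Suck): loc=A A=clean B=clean
step 3/6 (Left): loc=A A=clean B=clean
step 4/6 (Suck): loc=A A=clean B=clean
step 5/6 (Suck): loc=A A=clean B=clean
step 6/6 (Right): loc=B A=clean B=clean

loc=B A=clean B=clean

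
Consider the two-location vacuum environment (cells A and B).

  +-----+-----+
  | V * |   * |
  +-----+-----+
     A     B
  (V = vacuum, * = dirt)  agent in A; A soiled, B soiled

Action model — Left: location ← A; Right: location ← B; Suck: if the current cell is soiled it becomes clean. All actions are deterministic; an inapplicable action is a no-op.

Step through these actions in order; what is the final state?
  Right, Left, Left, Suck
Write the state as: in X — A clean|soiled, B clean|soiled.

1) do Right; now in B — A soiled, B soiled
2) do Left; now in A — A soiled, B soiled
3) do Left; now in A — A soiled, B soiled
4) do Suck; now in A — A clean, B soiled

in A — A clean, B soiled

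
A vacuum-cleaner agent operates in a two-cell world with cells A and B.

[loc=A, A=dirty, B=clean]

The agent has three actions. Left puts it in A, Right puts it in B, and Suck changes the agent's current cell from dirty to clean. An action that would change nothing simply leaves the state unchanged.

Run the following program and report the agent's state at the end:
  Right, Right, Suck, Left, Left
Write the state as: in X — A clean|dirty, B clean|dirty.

in A — A dirty, B clean

step 1/5 (Right): in B — A dirty, B clean
step 2/5 (Right): in B — A dirty, B clean
step 3/5 (Suck): in B — A dirty, B clean
step 4/5 (Left): in A — A dirty, B clean
step 5/5 (Left): in A — A dirty, B clean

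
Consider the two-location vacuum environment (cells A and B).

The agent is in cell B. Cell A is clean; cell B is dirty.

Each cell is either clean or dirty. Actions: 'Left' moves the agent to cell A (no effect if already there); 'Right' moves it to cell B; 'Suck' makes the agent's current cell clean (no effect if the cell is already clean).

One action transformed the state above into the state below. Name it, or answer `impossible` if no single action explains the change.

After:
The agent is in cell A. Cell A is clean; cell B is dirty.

try  Left: <A|clean|dirty>  ← match
try Right: <B|clean|dirty>
try  Suck: <B|clean|clean>

Left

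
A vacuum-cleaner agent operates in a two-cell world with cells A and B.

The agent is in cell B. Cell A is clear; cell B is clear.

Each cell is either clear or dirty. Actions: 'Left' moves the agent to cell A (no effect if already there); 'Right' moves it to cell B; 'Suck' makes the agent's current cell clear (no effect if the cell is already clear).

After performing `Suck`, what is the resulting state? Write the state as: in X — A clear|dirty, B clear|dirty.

in B — A clear, B clear

start: in B — A clear, B clear
t=1 Suck ⇒ in B — A clear, B clear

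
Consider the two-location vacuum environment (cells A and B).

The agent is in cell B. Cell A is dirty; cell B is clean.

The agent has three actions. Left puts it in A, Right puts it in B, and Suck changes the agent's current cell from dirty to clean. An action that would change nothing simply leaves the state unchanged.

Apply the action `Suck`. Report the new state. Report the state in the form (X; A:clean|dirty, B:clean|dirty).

(B; A:dirty, B:clean)

start: (B; A:dirty, B:clean)
step 1/1 (Suck): (B; A:dirty, B:clean)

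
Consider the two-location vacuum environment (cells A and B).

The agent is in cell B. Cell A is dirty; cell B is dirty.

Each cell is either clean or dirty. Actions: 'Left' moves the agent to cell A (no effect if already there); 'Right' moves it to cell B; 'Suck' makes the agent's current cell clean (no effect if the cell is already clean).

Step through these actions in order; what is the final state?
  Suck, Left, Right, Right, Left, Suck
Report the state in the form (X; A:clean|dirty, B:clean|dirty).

1. Suck → (B; A:dirty, B:clean)
2. Left → (A; A:dirty, B:clean)
3. Right → (B; A:dirty, B:clean)
4. Right → (B; A:dirty, B:clean)
5. Left → (A; A:dirty, B:clean)
6. Suck → (A; A:clean, B:clean)

(A; A:clean, B:clean)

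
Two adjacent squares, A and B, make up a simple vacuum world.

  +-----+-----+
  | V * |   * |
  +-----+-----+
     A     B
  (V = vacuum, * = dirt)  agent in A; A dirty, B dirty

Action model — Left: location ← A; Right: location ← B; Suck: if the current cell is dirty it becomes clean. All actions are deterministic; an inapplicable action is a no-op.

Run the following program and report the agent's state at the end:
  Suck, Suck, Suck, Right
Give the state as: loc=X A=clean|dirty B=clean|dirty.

loc=B A=clean B=dirty

1. Suck → loc=A A=clean B=dirty
2. Suck → loc=A A=clean B=dirty
3. Suck → loc=A A=clean B=dirty
4. Right → loc=B A=clean B=dirty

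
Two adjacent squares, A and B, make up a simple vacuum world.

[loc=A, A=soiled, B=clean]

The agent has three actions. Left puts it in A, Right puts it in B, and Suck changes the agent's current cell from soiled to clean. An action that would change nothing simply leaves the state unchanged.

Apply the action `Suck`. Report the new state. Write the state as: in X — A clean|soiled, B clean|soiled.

start: in A — A soiled, B clean
1. Suck → in A — A clean, B clean

in A — A clean, B clean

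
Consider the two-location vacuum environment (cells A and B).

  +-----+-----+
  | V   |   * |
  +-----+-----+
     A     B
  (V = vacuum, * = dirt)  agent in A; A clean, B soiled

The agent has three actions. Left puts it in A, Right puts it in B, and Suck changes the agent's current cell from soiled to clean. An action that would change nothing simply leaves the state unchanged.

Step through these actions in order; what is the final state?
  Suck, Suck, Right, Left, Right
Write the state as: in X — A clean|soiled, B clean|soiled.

step 1/5 (Suck): in A — A clean, B soiled
step 2/5 (Suck): in A — A clean, B soiled
step 3/5 (Right): in B — A clean, B soiled
step 4/5 (Left): in A — A clean, B soiled
step 5/5 (Right): in B — A clean, B soiled

in B — A clean, B soiled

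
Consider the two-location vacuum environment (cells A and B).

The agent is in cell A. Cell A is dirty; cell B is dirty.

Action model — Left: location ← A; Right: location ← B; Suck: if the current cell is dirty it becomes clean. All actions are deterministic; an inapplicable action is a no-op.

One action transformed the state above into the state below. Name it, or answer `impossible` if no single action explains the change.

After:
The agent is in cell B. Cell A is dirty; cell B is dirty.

try  Left: loc=A A=dirty B=dirty
try Right: loc=B A=dirty B=dirty  ← match
try  Suck: loc=A A=clean B=dirty

Right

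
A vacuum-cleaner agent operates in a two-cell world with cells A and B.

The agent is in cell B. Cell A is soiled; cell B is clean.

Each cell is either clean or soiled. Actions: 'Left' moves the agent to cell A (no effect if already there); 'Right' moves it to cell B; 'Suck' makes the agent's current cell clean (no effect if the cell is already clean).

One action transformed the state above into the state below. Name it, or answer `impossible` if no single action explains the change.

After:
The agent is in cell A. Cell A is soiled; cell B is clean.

try  Left: (A; A:soiled, B:clean)  ← match
try Right: (B; A:soiled, B:clean)
try  Suck: (B; A:soiled, B:clean)

Left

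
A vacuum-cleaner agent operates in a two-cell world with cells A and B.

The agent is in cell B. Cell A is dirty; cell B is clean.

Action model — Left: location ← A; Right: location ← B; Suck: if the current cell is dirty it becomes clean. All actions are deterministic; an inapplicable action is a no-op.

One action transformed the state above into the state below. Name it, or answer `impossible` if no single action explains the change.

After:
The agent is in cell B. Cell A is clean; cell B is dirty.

try  Left: <A|dirty|clean>
try Right: <B|dirty|clean>
try  Suck: <B|dirty|clean>
no single action produces the after-state

impossible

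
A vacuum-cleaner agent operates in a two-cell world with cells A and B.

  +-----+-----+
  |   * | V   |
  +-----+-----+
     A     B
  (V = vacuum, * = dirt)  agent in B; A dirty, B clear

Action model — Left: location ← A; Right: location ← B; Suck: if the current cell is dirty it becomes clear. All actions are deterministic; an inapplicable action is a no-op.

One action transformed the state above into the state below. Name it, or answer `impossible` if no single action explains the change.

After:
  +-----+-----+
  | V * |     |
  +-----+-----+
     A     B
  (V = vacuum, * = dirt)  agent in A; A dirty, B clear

try  Left: in A — A dirty, B clear  ← match
try Right: in B — A dirty, B clear
try  Suck: in B — A dirty, B clear

Left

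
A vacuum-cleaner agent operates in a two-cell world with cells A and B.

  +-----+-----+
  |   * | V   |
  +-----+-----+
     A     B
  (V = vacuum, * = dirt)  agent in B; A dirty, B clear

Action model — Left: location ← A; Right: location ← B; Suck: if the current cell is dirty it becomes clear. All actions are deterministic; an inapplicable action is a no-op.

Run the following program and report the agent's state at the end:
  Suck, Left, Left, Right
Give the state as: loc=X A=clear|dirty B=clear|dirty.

1. Suck → loc=B A=dirty B=clear
2. Left → loc=A A=dirty B=clear
3. Left → loc=A A=dirty B=clear
4. Right → loc=B A=dirty B=clear

loc=B A=dirty B=clear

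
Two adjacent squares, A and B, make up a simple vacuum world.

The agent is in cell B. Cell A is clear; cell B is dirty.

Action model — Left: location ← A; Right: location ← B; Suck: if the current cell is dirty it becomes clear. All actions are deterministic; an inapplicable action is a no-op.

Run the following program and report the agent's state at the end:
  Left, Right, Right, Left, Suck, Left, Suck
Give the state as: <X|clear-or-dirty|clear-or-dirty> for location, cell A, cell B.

step 1/7 (Left): <A|clear|dirty>
step 2/7 (Right): <B|clear|dirty>
step 3/7 (Right): <B|clear|dirty>
step 4/7 (Left): <A|clear|dirty>
step 5/7 (Suck): <A|clear|dirty>
step 6/7 (Left): <A|clear|dirty>
step 7/7 (Suck): <A|clear|dirty>

<A|clear|dirty>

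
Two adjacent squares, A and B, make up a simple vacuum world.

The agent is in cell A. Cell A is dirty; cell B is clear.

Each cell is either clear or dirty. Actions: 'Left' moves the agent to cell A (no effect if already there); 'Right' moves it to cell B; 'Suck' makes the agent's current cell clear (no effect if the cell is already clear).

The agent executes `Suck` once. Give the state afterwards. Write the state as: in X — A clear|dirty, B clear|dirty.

start: in A — A dirty, B clear
[1] after Suck: in A — A clear, B clear

in A — A clear, B clear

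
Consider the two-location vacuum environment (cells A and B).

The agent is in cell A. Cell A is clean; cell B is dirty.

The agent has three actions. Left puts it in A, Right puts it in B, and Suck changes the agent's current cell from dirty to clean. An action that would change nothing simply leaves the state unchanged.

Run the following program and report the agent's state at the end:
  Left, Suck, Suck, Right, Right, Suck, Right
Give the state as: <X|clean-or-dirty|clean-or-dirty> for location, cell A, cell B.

t=1 Left ⇒ <A|clean|dirty>
t=2 Suck ⇒ <A|clean|dirty>
t=3 Suck ⇒ <A|clean|dirty>
t=4 Right ⇒ <B|clean|dirty>
t=5 Right ⇒ <B|clean|dirty>
t=6 Suck ⇒ <B|clean|clean>
t=7 Right ⇒ <B|clean|clean>

<B|clean|clean>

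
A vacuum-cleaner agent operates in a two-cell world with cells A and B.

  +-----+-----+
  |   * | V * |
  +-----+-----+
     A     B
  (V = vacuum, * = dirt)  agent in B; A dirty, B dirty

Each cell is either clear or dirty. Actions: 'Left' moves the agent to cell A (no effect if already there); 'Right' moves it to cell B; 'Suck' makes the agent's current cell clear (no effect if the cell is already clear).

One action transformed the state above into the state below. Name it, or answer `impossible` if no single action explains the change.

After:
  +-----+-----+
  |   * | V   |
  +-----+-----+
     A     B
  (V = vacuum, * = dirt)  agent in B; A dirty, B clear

Suck

try  Left: <A|dirty|dirty>
try Right: <B|dirty|dirty>
try  Suck: <B|dirty|clear>  ← match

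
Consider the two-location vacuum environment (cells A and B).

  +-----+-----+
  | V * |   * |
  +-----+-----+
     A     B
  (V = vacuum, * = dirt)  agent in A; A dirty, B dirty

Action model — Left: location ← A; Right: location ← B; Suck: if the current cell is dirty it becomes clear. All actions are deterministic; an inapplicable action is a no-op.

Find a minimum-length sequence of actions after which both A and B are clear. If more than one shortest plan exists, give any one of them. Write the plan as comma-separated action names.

1. Suck → loc=A A=clear B=dirty
2. Right → loc=B A=clear B=dirty
3. Suck → loc=B A=clear B=clear
min 3: Suck A + move + Suck B

Suck, Right, Suck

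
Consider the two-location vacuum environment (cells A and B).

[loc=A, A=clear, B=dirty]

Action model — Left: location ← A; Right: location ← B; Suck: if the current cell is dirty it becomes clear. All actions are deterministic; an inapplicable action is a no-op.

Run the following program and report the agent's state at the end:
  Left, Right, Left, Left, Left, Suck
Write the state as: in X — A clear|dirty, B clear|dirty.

step 1/6 (Left): in A — A clear, B dirty
step 2/6 (Right): in B — A clear, B dirty
step 3/6 (Left): in A — A clear, B dirty
step 4/6 (Left): in A — A clear, B dirty
step 5/6 (Left): in A — A clear, B dirty
step 6/6 (Suck): in A — A clear, B dirty

in A — A clear, B dirty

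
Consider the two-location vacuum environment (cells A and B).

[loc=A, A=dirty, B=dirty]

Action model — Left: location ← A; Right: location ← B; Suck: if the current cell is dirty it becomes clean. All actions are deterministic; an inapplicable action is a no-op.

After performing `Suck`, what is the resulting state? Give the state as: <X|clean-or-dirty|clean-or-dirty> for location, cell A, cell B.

start: <A|dirty|dirty>
step 1/1 (Suck): <A|clean|dirty>

<A|clean|dirty>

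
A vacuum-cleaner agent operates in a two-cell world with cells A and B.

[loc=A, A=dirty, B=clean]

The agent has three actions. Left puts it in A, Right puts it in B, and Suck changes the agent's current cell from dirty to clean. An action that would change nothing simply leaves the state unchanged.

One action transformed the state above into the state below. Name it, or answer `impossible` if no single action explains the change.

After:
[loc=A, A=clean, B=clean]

Suck

try  Left: <A|dirty|clean>
try Right: <B|dirty|clean>
try  Suck: <A|clean|clean>  ← match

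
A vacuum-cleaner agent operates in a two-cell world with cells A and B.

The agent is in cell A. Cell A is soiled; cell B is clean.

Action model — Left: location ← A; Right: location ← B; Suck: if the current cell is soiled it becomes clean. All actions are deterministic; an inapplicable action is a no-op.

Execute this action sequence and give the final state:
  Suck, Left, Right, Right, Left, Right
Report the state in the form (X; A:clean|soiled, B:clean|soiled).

Suck (#1): (A; A:clean, B:clean)
Left (#2): (A; A:clean, B:clean)
Right (#3): (B; A:clean, B:clean)
Right (#4): (B; A:clean, B:clean)
Left (#5): (A; A:clean, B:clean)
Right (#6): (B; A:clean, B:clean)

(B; A:clean, B:clean)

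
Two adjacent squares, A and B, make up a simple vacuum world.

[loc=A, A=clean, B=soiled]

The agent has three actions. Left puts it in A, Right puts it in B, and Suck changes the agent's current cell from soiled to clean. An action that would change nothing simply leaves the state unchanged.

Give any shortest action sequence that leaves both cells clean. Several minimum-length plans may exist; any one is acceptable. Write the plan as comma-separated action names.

Right, Suck

1) do Right; now loc=B A=clean B=soiled
2) do Suck; now loc=B A=clean B=clean
min 2: go B then Suck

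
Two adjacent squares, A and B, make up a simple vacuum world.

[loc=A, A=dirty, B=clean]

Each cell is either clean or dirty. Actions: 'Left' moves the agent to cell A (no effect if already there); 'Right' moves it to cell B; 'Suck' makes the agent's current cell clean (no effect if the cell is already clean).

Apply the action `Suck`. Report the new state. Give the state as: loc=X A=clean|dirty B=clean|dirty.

loc=A A=clean B=clean

start: loc=A A=dirty B=clean
1) do Suck; now loc=A A=clean B=clean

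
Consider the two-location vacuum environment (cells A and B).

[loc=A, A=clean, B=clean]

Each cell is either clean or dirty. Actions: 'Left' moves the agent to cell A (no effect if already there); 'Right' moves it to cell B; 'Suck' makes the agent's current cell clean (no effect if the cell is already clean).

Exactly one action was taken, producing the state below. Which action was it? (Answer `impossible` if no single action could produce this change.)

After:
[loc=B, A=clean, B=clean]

Right

try  Left: loc=A A=clean B=clean
try Right: loc=B A=clean B=clean  ← match
try  Suck: loc=A A=clean B=clean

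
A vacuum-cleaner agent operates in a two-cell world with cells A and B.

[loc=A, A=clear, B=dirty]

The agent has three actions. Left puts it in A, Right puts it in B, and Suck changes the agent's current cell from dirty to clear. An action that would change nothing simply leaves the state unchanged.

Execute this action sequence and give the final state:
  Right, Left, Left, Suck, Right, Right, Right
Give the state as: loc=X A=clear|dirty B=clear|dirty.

t=1 Right ⇒ loc=B A=clear B=dirty
t=2 Left ⇒ loc=A A=clear B=dirty
t=3 Left ⇒ loc=A A=clear B=dirty
t=4 Suck ⇒ loc=A A=clear B=dirty
t=5 Right ⇒ loc=B A=clear B=dirty
t=6 Right ⇒ loc=B A=clear B=dirty
t=7 Right ⇒ loc=B A=clear B=dirty

loc=B A=clear B=dirty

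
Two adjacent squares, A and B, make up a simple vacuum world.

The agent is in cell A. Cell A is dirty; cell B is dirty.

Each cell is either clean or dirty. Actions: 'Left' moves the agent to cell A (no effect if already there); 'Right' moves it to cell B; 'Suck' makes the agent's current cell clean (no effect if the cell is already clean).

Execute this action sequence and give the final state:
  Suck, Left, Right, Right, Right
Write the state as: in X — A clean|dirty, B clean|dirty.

[1] after Suck: in A — A clean, B dirty
[2] after Left: in A — A clean, B dirty
[3] after Right: in B — A clean, B dirty
[4] after Right: in B — A clean, B dirty
[5] after Right: in B — A clean, B dirty

in B — A clean, B dirty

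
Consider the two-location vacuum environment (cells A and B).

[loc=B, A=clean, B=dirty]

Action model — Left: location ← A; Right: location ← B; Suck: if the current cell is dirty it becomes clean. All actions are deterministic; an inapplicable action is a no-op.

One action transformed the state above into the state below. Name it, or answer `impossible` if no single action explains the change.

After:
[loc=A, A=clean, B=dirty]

try  Left: in A — A clean, B dirty  ← match
try Right: in B — A clean, B dirty
try  Suck: in B — A clean, B clean

Left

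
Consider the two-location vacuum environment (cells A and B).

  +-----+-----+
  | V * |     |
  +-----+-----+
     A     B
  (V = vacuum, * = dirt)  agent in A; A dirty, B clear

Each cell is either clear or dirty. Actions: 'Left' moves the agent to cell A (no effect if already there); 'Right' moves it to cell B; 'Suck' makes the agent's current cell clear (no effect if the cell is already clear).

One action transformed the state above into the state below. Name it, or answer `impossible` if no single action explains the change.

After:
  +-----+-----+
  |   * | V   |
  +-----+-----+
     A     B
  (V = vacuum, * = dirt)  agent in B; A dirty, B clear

Right

try  Left: <A|dirty|clear>
try Right: <B|dirty|clear>  ← match
try  Suck: <A|clear|clear>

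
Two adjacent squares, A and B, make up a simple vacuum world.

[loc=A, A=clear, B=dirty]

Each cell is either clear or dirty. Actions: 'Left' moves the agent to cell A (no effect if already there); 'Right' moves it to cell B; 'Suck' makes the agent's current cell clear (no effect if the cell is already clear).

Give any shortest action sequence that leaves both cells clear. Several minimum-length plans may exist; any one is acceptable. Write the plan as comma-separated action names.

[1] after Right: (B; A:clear, B:dirty)
[2] after Suck: (B; A:clear, B:clear)
min 2: go B then Suck

Right, Suck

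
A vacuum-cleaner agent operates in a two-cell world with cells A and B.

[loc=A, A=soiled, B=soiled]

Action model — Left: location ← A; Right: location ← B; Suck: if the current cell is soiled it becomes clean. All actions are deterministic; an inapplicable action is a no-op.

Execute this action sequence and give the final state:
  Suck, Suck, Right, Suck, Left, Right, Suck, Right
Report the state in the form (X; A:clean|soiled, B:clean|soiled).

(B; A:clean, B:clean)

t=1 Suck ⇒ (A; A:clean, B:soiled)
t=2 Suck ⇒ (A; A:clean, B:soiled)
t=3 Right ⇒ (B; A:clean, B:soiled)
t=4 Suck ⇒ (B; A:clean, B:clean)
t=5 Left ⇒ (A; A:clean, B:clean)
t=6 Right ⇒ (B; A:clean, B:clean)
t=7 Suck ⇒ (B; A:clean, B:clean)
t=8 Right ⇒ (B; A:clean, B:clean)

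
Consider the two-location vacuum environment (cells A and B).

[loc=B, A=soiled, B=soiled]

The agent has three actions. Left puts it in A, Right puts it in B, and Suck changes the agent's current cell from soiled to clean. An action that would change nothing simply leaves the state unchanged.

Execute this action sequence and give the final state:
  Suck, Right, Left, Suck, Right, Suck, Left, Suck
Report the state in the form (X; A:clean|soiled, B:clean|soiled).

t=1 Suck ⇒ (B; A:soiled, B:clean)
t=2 Right ⇒ (B; A:soiled, B:clean)
t=3 Left ⇒ (A; A:soiled, B:clean)
t=4 Suck ⇒ (A; A:clean, B:clean)
t=5 Right ⇒ (B; A:clean, B:clean)
t=6 Suck ⇒ (B; A:clean, B:clean)
t=7 Left ⇒ (A; A:clean, B:clean)
t=8 Suck ⇒ (A; A:clean, B:clean)

(A; A:clean, B:clean)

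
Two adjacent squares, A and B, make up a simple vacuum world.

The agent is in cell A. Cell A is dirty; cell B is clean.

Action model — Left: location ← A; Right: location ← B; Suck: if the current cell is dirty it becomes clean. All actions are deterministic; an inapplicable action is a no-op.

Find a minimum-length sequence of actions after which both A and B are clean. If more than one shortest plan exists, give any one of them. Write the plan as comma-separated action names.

Suck

[1] after Suck: (A; A:clean, B:clean)
min 1: A is dirty, one Suck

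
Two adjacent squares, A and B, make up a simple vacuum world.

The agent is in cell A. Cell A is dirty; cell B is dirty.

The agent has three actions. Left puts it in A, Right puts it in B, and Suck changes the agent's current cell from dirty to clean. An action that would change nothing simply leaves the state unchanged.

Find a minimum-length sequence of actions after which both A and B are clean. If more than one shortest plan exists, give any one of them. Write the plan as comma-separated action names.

1. Suck → (A; A:clean, B:dirty)
2. Right → (B; A:clean, B:dirty)
3. Suck → (B; A:clean, B:clean)
min 3: Suck A + move + Suck B

Suck, Right, Suck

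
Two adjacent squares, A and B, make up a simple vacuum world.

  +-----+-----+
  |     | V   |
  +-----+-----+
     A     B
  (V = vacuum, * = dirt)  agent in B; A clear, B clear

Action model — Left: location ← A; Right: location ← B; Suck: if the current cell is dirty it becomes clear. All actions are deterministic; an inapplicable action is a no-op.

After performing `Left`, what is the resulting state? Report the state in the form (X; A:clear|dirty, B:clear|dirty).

(A; A:clear, B:clear)

start: (B; A:clear, B:clear)
t=1 Left ⇒ (A; A:clear, B:clear)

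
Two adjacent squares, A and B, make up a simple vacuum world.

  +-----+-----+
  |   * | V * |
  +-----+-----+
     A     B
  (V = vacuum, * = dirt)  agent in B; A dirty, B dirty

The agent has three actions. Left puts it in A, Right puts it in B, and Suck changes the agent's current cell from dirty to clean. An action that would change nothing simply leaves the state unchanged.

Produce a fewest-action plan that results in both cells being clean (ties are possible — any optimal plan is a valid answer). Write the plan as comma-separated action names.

t=1 Suck ⇒ loc=B A=dirty B=clean
t=2 Left ⇒ loc=A A=dirty B=clean
t=3 Suck ⇒ loc=A A=clean B=clean
min 3: Suck B + move + Suck A

Suck, Left, Suck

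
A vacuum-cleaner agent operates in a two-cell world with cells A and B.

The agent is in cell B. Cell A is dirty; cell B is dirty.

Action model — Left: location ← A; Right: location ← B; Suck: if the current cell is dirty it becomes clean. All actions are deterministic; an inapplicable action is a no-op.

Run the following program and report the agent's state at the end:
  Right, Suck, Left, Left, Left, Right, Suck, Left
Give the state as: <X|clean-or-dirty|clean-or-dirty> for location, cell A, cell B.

1) do Right; now <B|dirty|dirty>
2) do Suck; now <B|dirty|clean>
3) do Left; now <A|dirty|clean>
4) do Left; now <A|dirty|clean>
5) do Left; now <A|dirty|clean>
6) do Right; now <B|dirty|clean>
7) do Suck; now <B|dirty|clean>
8) do Left; now <A|dirty|clean>

<A|dirty|clean>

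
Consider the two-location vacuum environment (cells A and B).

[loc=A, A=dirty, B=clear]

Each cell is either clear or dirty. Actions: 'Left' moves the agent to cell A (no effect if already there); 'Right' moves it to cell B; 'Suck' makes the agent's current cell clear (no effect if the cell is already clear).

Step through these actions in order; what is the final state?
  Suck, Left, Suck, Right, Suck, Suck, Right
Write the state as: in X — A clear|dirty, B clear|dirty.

Suck (#1): in A — A clear, B clear
Left (#2): in A — A clear, B clear
Suck (#3): in A — A clear, B clear
Right (#4): in B — A clear, B clear
Suck (#5): in B — A clear, B clear
Suck (#6): in B — A clear, B clear
Right (#7): in B — A clear, B clear

in B — A clear, B clear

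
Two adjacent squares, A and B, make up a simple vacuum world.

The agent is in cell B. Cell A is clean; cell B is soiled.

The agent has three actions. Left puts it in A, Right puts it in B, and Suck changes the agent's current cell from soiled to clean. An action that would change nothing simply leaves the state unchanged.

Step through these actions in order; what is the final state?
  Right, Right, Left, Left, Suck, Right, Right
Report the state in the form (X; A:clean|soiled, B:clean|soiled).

(B; A:clean, B:soiled)

1. Right → (B; A:clean, B:soiled)
2. Right → (B; A:clean, B:soiled)
3. Left → (A; A:clean, B:soiled)
4. Left → (A; A:clean, B:soiled)
5. Suck → (A; A:clean, B:soiled)
6. Right → (B; A:clean, B:soiled)
7. Right → (B; A:clean, B:soiled)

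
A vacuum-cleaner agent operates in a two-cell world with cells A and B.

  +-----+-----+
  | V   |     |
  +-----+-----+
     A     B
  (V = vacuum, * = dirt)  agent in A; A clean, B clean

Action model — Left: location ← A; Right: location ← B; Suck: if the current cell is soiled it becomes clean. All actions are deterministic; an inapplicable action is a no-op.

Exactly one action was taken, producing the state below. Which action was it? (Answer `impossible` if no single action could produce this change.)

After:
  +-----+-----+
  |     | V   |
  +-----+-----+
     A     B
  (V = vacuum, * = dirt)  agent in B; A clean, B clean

try  Left: (A; A:clean, B:clean)
try Right: (B; A:clean, B:clean)  ← match
try  Suck: (A; A:clean, B:clean)

Right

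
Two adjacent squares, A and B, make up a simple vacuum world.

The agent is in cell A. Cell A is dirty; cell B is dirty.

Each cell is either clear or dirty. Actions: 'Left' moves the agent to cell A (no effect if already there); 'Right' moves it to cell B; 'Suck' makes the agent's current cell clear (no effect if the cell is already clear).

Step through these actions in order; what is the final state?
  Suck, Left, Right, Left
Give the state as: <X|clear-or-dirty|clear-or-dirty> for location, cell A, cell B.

<A|clear|dirty>

t=1 Suck ⇒ <A|clear|dirty>
t=2 Left ⇒ <A|clear|dirty>
t=3 Right ⇒ <B|clear|dirty>
t=4 Left ⇒ <A|clear|dirty>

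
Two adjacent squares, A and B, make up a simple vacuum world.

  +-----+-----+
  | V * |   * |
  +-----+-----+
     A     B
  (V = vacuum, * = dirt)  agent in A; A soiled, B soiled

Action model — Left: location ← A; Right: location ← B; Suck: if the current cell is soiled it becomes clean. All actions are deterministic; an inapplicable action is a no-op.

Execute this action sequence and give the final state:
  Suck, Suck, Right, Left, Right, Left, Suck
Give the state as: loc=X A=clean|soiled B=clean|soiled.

Suck (#1): loc=A A=clean B=soiled
Suck (#2): loc=A A=clean B=soiled
Right (#3): loc=B A=clean B=soiled
Left (#4): loc=A A=clean B=soiled
Right (#5): loc=B A=clean B=soiled
Left (#6): loc=A A=clean B=soiled
Suck (#7): loc=A A=clean B=soiled

loc=A A=clean B=soiled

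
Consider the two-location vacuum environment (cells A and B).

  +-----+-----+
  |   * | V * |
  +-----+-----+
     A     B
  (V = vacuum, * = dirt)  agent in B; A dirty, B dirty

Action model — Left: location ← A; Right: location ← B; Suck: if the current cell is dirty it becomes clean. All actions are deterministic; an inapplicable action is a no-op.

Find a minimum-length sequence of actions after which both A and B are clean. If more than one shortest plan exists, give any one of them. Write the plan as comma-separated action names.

Suck, Left, Suck

1) do Suck; now loc=B A=dirty B=clean
2) do Left; now loc=A A=dirty B=clean
3) do Suck; now loc=A A=clean B=clean
min 3: Suck B + move + Suck A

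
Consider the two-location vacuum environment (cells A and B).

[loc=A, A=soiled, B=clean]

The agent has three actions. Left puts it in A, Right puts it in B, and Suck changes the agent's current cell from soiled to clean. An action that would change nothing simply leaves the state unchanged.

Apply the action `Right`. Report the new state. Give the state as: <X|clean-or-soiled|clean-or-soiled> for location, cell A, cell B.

start: <A|soiled|clean>
1) do Right; now <B|soiled|clean>

<B|soiled|clean>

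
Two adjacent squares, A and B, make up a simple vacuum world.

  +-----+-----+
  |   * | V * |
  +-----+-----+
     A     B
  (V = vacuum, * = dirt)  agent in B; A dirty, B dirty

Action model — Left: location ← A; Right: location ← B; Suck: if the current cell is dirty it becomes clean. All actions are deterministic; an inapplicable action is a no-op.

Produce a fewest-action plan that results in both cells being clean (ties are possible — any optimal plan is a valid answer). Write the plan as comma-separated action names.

Suck (#1): loc=B A=dirty B=clean
Left (#2): loc=A A=dirty B=clean
Suck (#3): loc=A A=clean B=clean
min 3: Suck B + move + Suck A

Suck, Left, Suck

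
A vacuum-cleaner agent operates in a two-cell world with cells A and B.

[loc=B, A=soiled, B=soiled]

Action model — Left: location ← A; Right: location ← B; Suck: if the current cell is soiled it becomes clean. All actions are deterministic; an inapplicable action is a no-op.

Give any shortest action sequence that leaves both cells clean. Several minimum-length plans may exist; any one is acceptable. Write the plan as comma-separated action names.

1. Suck → (B; A:soiled, B:clean)
2. Left → (A; A:soiled, B:clean)
3. Suck → (A; A:clean, B:clean)
min 3: Suck B + move + Suck A

Suck, Left, Suck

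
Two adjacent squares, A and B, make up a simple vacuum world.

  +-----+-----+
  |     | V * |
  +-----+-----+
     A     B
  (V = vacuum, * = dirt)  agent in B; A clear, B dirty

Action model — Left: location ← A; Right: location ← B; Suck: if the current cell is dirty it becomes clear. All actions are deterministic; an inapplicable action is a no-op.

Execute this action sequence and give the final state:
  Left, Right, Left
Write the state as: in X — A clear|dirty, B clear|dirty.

step 1/3 (Left): in A — A clear, B dirty
step 2/3 (Right): in B — A clear, B dirty
step 3/3 (Left): in A — A clear, B dirty

in A — A clear, B dirty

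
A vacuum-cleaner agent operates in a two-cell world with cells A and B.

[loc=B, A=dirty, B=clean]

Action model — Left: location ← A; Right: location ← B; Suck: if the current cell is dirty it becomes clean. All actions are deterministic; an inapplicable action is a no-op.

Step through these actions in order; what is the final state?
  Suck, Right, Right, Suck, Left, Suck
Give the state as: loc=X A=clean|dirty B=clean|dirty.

Suck (#1): loc=B A=dirty B=clean
Right (#2): loc=B A=dirty B=clean
Right (#3): loc=B A=dirty B=clean
Suck (#4): loc=B A=dirty B=clean
Left (#5): loc=A A=dirty B=clean
Suck (#6): loc=A A=clean B=clean

loc=A A=clean B=clean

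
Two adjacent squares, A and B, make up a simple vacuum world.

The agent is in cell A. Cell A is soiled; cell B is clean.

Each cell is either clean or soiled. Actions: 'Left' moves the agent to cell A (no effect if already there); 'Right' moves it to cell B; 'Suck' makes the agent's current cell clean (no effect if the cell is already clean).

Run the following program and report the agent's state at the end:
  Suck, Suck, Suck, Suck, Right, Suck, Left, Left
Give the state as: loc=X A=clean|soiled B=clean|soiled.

loc=A A=clean B=clean

[1] after Suck: loc=A A=clean B=clean
[2] after Suck: loc=A A=clean B=clean
[3] after Suck: loc=A A=clean B=clean
[4] after Suck: loc=A A=clean B=clean
[5] after Right: loc=B A=clean B=clean
[6] after Suck: loc=B A=clean B=clean
[7] after Left: loc=A A=clean B=clean
[8] after Left: loc=A A=clean B=clean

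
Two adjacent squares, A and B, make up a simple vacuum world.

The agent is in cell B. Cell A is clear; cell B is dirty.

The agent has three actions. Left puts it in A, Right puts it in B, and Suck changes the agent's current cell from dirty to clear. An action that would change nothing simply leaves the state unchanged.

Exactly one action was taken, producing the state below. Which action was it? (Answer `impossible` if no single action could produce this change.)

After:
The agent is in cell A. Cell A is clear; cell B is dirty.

try  Left: loc=A A=clear B=dirty  ← match
try Right: loc=B A=clear B=dirty
try  Suck: loc=B A=clear B=clear

Left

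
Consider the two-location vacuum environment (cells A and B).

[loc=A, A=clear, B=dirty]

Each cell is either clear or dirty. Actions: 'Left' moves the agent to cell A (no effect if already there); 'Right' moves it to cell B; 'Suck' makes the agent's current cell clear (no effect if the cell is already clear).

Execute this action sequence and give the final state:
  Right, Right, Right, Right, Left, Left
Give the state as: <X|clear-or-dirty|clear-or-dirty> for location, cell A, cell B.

<A|clear|dirty>

t=1 Right ⇒ <B|clear|dirty>
t=2 Right ⇒ <B|clear|dirty>
t=3 Right ⇒ <B|clear|dirty>
t=4 Right ⇒ <B|clear|dirty>
t=5 Left ⇒ <A|clear|dirty>
t=6 Left ⇒ <A|clear|dirty>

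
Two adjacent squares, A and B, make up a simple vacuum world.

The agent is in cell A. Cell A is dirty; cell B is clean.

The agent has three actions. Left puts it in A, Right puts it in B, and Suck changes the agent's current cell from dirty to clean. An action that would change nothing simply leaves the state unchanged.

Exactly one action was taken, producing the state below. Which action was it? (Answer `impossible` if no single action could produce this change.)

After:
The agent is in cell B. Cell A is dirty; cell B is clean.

try  Left: (A; A:dirty, B:clean)
try Right: (B; A:dirty, B:clean)  ← match
try  Suck: (A; A:clean, B:clean)

Right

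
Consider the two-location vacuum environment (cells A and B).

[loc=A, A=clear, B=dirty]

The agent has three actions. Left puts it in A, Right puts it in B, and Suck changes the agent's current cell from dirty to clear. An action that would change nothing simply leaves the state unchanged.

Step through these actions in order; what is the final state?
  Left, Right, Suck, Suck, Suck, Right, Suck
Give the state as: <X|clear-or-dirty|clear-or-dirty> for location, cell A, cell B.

<B|clear|clear>

step 1/7 (Left): <A|clear|dirty>
step 2/7 (Right): <B|clear|dirty>
step 3/7 (Suck): <B|clear|clear>
step 4/7 (Suck): <B|clear|clear>
step 5/7 (Suck): <B|clear|clear>
step 6/7 (Right): <B|clear|clear>
step 7/7 (Suck): <B|clear|clear>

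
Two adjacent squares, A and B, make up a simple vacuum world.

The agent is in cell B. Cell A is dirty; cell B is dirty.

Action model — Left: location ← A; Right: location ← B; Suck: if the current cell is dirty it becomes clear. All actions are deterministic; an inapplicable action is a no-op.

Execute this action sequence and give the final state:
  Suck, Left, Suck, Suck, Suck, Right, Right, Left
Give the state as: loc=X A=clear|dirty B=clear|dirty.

1) do Suck; now loc=B A=dirty B=clear
2) do Left; now loc=A A=dirty B=clear
3) do Suck; now loc=A A=clear B=clear
4) do Suck; now loc=A A=clear B=clear
5) do Suck; now loc=A A=clear B=clear
6) do Right; now loc=B A=clear B=clear
7) do Right; now loc=B A=clear B=clear
8) do Left; now loc=A A=clear B=clear

loc=A A=clear B=clear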